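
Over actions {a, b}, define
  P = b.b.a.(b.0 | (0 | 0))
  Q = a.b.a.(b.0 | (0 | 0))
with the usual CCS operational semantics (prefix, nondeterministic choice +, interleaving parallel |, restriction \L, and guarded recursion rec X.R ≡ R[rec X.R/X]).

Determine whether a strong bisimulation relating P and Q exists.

P ≁ Q

LTS(P): 5 reachable states
  s0 = b.b.a.(b.0 | (0 | 0)) ⊢ =b=> s1
  s1 = b.a.(b.0 | (0 | 0)) ⊢ =b=> s2
  s2 = a.(b.0 | (0 | 0)) ⊢ =a=> s3
  s3 = b.0 | (0 | 0) ⊢ =b=> s4
  s4 = 0 | (0 | 0) ⊢ ·
LTS(Q): 5 reachable states
  t0 = a.b.a.(b.0 | (0 | 0)) ⊢ =a=> t1
  t1 = b.a.(b.0 | (0 | 0)) ⊢ =b=> t2
  t2 = a.(b.0 | (0 | 0)) ⊢ =a=> t3
  t3 = b.0 | (0 | 0) ⊢ =b=> t4
  t4 = 0 | (0 | 0) ⊢ ·
Coarsest stable partition (strong bisimilarity classes):
  B0 = {s0}
  B1 = {s1, t1}
  B2 = {s2, t2}
  B3 = {s3, t3}
  B4 = {s4, t4}
  B5 = {t0}
s0 ∈ B0, t0 ∈ B5 → different blocks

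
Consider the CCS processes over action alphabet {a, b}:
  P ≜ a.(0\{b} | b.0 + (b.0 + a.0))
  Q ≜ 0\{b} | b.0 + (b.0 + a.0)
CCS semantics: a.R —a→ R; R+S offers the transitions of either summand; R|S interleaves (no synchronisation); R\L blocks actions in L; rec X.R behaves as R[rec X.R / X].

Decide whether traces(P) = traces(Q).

traces(P) ≠ traces(Q) — witness ⟨aa⟩

LTS(P): 4 reachable states
  u0 = a.(0\{b} | b.0 + (b.0 + a.0)) | ··a··> u1
  u1 = 0\{b} | b.0 + (b.0 + a.0) | ··a··> u2, ··b··> u2, ··b··> u3
  u2 = 0 | ·
  u3 = 0\{b} | 0 | ·
LTS(Q): 3 reachable states
  v0 = 0\{b} | b.0 + (b.0 + a.0) | ··a··> v1, ··b··> v1, ··b··> v2
  v1 = 0 | ·
  v2 = 0\{b} | 0 | ·
Trace ⟨aa⟩ through P, begin at {u0}:
  [1] a ⇒ {u1}
  [2] a ⇒ {u2}
  — P admits the full trace.
Trace ⟨aa⟩ through Q, begin at {v0}:
  [1] a ⇒ {v1}
  [2] a ⇒ ∅  — Q cannot continue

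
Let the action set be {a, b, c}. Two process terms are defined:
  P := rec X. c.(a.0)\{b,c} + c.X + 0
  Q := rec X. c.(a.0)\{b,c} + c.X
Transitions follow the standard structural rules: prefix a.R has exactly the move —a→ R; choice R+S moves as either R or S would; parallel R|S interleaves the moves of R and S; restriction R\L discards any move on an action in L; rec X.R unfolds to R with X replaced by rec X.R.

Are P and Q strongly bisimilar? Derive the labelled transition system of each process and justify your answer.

bisimilar

LTS(P): 3 reachable states
  u0 = rec X. c.(a.0)\{b,c} + c.X + 0 | =c=> u0, =c=> u1
  u1 = (a.0)\{b,c} | =a=> u2
  u2 = 0\{b,c} | deadlocked
LTS(Q): 3 reachable states
  v0 = rec X. c.(a.0)\{b,c} + c.X | =c=> v0, =c=> v1
  v1 = (a.0)\{b,c} | =a=> v2
  v2 = 0\{b,c} | deadlocked
Bisimilarity quotient blocks:
  B0 = {u0, v0}
  B1 = {u1, v1}
  B2 = {u2, v2}
u0 ∈ B0, v0 ∈ B0 → same block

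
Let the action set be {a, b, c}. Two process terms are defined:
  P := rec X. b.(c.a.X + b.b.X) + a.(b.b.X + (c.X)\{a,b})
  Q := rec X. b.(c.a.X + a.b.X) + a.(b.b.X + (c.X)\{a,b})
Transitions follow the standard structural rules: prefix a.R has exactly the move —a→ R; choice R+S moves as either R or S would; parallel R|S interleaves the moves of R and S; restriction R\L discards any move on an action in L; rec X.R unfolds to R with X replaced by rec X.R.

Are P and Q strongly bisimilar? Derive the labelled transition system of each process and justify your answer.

P's transition system — 6 states:
  m0 = rec X. b.(c.a.X + b.b.X) + a.(b.b.X + (c.X)\{a,b}) ⊢ —a→ m1, —b→ m2
  m1 = b.b.(rec X. b.(c.a.X + b.b.X) + a.(b.b.X + (c.X)\{a,b})) + (c.(rec X. b.(c.a.X + b.b.X) + a.(b.b.X + (c.X)\{a,b})))\{a,b} ⊢ —b→ m3, —c→ m4
  m2 = c.a.(rec X. b.(c.a.X + b.b.X) + a.(b.b.X + (c.X)\{a,b})) + b.b.(rec X. b.(c.a.X + b.b.X) + a.(b.b.X + (c.X)\{a,b})) ⊢ —b→ m3, —c→ m5
  m3 = b.(rec X. b.(c.a.X + b.b.X) + a.(b.b.X + (c.X)\{a,b})) ⊢ —b→ m0
  m4 = (rec X. b.(c.a.X + b.b.X) + a.(b.b.X + (c.X)\{a,b}))\{a,b} ⊢ deadlocked
  m5 = a.(rec X. b.(c.a.X + b.b.X) + a.(b.b.X + (c.X)\{a,b})) ⊢ —a→ m0
Q's transition system — 6 states:
  n0 = rec X. b.(c.a.X + a.b.X) + a.(b.b.X + (c.X)\{a,b}) ⊢ —a→ n1, —b→ n2
  n1 = b.b.(rec X. b.(c.a.X + a.b.X) + a.(b.b.X + (c.X)\{a,b})) + (c.(rec X. b.(c.a.X + a.b.X) + a.(b.b.X + (c.X)\{a,b})))\{a,b} ⊢ —b→ n3, —c→ n4
  n2 = c.a.(rec X. b.(c.a.X + a.b.X) + a.(b.b.X + (c.X)\{a,b})) + a.b.(rec X. b.(c.a.X + a.b.X) + a.(b.b.X + (c.X)\{a,b})) ⊢ —a→ n3, —c→ n5
  n3 = b.(rec X. b.(c.a.X + a.b.X) + a.(b.b.X + (c.X)\{a,b})) ⊢ —b→ n0
  n4 = (rec X. b.(c.a.X + a.b.X) + a.(b.b.X + (c.X)\{a,b}))\{a,b} ⊢ deadlocked
  n5 = a.(rec X. b.(c.a.X + a.b.X) + a.(b.b.X + (c.X)\{a,b})) ⊢ —a→ n0
Coarsest stable partition (strong bisimilarity classes):
  B0 = {m0}
  B1 = {m1}
  B2 = {m4, n4}
  B3 = {m3}
  B4 = {m2}
  B5 = {m5}
  B6 = {n0}
  B7 = {n2}
  B8 = {n3}
  B9 = {n5}
  B10 = {n1}
m0 ∈ B0, n0 ∈ B6 → different blocks

not bisimilar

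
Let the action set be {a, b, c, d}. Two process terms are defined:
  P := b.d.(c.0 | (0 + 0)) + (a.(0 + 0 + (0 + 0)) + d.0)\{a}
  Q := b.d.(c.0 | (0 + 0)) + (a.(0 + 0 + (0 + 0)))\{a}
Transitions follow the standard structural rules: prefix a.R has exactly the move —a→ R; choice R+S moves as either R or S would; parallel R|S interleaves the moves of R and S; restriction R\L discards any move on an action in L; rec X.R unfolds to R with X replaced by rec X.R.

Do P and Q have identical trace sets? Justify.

traces(P) ≠ traces(Q) — witness ⟨d⟩

P's transition system — 5 states:
  u0 = b.d.(c.0 | (0 + 0)) + (a.(0 + 0 + (0 + 0)) + d.0)\{a} :: —b→ u1, —d→ u2
  u1 = d.(c.0 | (0 + 0)) :: —d→ u3
  u2 = 0\{a} :: stopped
  u3 = c.0 | (0 + 0) :: —c→ u4
  u4 = 0 | (0 + 0) :: stopped
Q's transition system — 4 states:
  v0 = b.d.(c.0 | (0 + 0)) + (a.(0 + 0 + (0 + 0)))\{a} :: —b→ v1
  v1 = d.(c.0 | (0 + 0)) :: —d→ v2
  v2 = c.0 | (0 + 0) :: —c→ v3
  v3 = 0 | (0 + 0) :: stopped
Trace ⟨d⟩ through P, begin at {u0}:
  step 1 (d): {u2}
  P completes σ.
Trace ⟨d⟩ through Q, begin at {v0}:
  step 1 (d): no successor for Q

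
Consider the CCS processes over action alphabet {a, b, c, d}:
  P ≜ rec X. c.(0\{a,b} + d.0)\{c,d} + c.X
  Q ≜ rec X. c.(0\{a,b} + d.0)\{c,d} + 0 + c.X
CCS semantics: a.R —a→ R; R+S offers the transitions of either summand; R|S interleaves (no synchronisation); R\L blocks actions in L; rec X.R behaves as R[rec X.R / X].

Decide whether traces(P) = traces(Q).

traces(P) = traces(Q)

Reachable graph of P (2 states):
  u0 = rec X. c.(0\{a,b} + d.0)\{c,d} + c.X | ··c··> u0, ··c··> u1
  u1 = (0\{a,b} + d.0)\{c,d} | ·
Reachable graph of Q (2 states):
  v0 = rec X. c.(0\{a,b} + d.0)\{c,d} + 0 + c.X | ··c··> v0, ··c··> v1
  v1 = (0\{a,b} + d.0)\{c,d} | ·
Bisimilarity quotient blocks:
  B0 = {u0, v0}
  B1 = {u1, v1}
u0 ∈ B0, v0 ∈ B0 → same block
Bisimilar ⇒ trace-equivalent.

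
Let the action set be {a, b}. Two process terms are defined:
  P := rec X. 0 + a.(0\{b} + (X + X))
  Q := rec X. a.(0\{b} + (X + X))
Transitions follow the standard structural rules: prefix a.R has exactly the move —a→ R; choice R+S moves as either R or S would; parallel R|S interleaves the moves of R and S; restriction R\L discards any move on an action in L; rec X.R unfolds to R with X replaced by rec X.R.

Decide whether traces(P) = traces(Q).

LTS(P): 2 reachable states
  u0 = rec X. 0 + a.(0\{b} + (X + X)) :: ··a··> u1
  u1 = 0\{b} + ((rec X. 0 + a.(0\{b} + (X + X))) + (rec X. 0 + a.(0\{b} + (X + X)))) :: ··a··> u1
LTS(Q): 2 reachable states
  v0 = rec X. a.(0\{b} + (X + X)) :: ··a··> v1
  v1 = 0\{b} + ((rec X. a.(0\{b} + (X + X))) + (rec X. a.(0\{b} + (X + X)))) :: ··a··> v1
Bisimilarity quotient blocks:
  B0 = {u0, u1, v0, v1}
u0 ∈ B0, v0 ∈ B0 → same block
Bisimilar ⇒ trace-equivalent.

YES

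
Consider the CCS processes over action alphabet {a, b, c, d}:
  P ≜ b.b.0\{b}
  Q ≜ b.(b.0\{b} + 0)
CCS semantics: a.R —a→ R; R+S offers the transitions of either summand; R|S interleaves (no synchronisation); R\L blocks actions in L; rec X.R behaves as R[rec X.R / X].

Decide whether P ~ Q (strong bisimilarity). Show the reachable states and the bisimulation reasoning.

P ~ Q

P's transition system — 3 states:
  p0 = b.b.0\{b} ⊢ ··b··> p1
  p1 = b.0\{b} ⊢ ··b··> p2
  p2 = 0\{b} ⊢ ·
Q's transition system — 3 states:
  q0 = b.(b.0\{b} + 0) ⊢ ··b··> q1
  q1 = b.0\{b} + 0 ⊢ ··b··> q2
  q2 = 0\{b} ⊢ ·
Partition-refinement fixed point:
  B0 = {p0, q0}
  B1 = {p1, q1}
  B2 = {p2, q2}
p0 ∈ B0, q0 ∈ B0 → same block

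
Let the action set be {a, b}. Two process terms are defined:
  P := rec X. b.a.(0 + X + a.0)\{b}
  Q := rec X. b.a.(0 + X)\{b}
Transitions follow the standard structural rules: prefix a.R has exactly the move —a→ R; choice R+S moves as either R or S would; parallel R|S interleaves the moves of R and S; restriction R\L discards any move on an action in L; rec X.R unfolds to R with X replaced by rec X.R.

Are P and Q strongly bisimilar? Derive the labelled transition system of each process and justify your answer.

NO

Reachable graph of P (4 states):
  u0 = rec X. b.a.(0 + X + a.0)\{b} | ··b··> u1
  u1 = a.(0 + (rec X. b.a.(0 + X + a.0)\{b}) + a.0)\{b} | ··a··> u2
  u2 = (0 + (rec X. b.a.(0 + X + a.0)\{b}) + a.0)\{b} | ··a··> u3
  u3 = 0\{b} | stopped
Reachable graph of Q (3 states):
  v0 = rec X. b.a.(0 + X)\{b} | ··b··> v1
  v1 = a.(0 + (rec X. b.a.(0 + X)\{b}))\{b} | ··a··> v2
  v2 = (0 + (rec X. b.a.(0 + X)\{b}))\{b} | stopped
Bisimilarity quotient blocks:
  B0 = {u0}
  B1 = {u1}
  B2 = {u2, v1}
  B3 = {u3, v2}
  B4 = {v0}
u0 ∈ B0, v0 ∈ B4 → different blocks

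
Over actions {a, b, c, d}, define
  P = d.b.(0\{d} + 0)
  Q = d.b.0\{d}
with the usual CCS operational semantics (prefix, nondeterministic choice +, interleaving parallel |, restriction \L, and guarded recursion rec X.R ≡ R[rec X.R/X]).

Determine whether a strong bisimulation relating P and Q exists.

bisimilar

P's transition system — 3 states:
  u0 = d.b.(0\{d} + 0) :: --d--▸ u1
  u1 = b.(0\{d} + 0) :: --b--▸ u2
  u2 = 0\{d} + 0 :: stopped
Q's transition system — 3 states:
  v0 = d.b.0\{d} :: --d--▸ v1
  v1 = b.0\{d} :: --b--▸ v2
  v2 = 0\{d} :: stopped
Bisimilarity quotient blocks:
  B0 = {u0, v0}
  B1 = {u1, v1}
  B2 = {u2, v2}
u0 ∈ B0, v0 ∈ B0 → same block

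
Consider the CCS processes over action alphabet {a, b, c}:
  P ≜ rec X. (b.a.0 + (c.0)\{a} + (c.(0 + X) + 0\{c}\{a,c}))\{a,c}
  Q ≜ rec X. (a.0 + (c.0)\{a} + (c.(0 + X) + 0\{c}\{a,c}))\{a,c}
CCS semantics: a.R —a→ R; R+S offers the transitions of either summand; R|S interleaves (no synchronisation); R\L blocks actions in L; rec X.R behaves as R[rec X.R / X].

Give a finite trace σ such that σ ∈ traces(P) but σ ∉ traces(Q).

LTS(P): 2 reachable states
  p0 = rec X. (b.a.0 + (c.0)\{a} + (c.(0 + X) + 0\{c}\{a,c}))\{a,c} has moves --b--▸ p1
  p1 = (a.0)\{a,c} has moves stopped
LTS(Q): 1 reachable states
  q0 = rec X. (a.0 + (c.0)\{a} + (c.(0 + X) + 0\{c}\{a,c}))\{a,c} has moves stopped
Run σ = ⟨b⟩ on P: start {p0}
  [1] b ⇒ {p1}
  — P admits the full trace.
Run σ = ⟨b⟩ on Q: start {q0}
  [1] b ⇒ ∅ (Q stuck)

b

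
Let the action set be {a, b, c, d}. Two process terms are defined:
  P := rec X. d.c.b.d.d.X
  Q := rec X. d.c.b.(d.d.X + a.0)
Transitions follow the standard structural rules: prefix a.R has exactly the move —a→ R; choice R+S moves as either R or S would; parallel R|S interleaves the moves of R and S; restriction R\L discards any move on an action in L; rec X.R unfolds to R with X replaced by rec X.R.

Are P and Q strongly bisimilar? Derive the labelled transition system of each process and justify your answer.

NO

LTS(P): 5 reachable states
  s0 = rec X. d.c.b.d.d.X ⊢ =d=> s1
  s1 = c.b.d.d.(rec X. d.c.b.d.d.X) ⊢ =c=> s2
  s2 = b.d.d.(rec X. d.c.b.d.d.X) ⊢ =b=> s3
  s3 = d.d.(rec X. d.c.b.d.d.X) ⊢ =d=> s4
  s4 = d.(rec X. d.c.b.d.d.X) ⊢ =d=> s0
LTS(Q): 6 reachable states
  t0 = rec X. d.c.b.(d.d.X + a.0) ⊢ =d=> t1
  t1 = c.b.(d.d.(rec X. d.c.b.(d.d.X + a.0)) + a.0) ⊢ =c=> t2
  t2 = b.(d.d.(rec X. d.c.b.(d.d.X + a.0)) + a.0) ⊢ =b=> t3
  t3 = d.d.(rec X. d.c.b.(d.d.X + a.0)) + a.0 ⊢ =a=> t4, =d=> t5
  t4 = 0 ⊢ stopped
  t5 = d.(rec X. d.c.b.(d.d.X + a.0)) ⊢ =d=> t0
Coarsest stable partition (strong bisimilarity classes):
  B0 = {s0}
  B1 = {s1}
  B2 = {s2}
  B3 = {s3}
  B4 = {s4}
  B5 = {t0}
  B6 = {t1}
  B7 = {t2}
  B8 = {t3}
  B9 = {t4}
  B10 = {t5}
s0 ∈ B0, t0 ∈ B5 → different blocks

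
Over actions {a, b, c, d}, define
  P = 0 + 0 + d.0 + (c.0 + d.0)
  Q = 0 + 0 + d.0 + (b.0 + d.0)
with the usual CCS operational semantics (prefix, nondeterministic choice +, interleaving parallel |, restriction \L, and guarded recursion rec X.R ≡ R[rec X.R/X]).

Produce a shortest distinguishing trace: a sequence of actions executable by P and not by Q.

P's transition system — 2 states:
  p0 = 0 + 0 + d.0 + (c.0 + d.0) | =c=> p1, =d=> p1
  p1 = 0 | deadlocked
Q's transition system — 2 states:
  q0 = 0 + 0 + d.0 + (b.0 + d.0) | =b=> q1, =d=> q1
  q1 = 0 | deadlocked
Trace ⟨c⟩ through P, begin at {p0}:
  after c @ step 1: {p1}
  P completes σ.
Trace ⟨c⟩ through Q, begin at {q0}:
  after c @ step 1: ∅ (Q stuck)

c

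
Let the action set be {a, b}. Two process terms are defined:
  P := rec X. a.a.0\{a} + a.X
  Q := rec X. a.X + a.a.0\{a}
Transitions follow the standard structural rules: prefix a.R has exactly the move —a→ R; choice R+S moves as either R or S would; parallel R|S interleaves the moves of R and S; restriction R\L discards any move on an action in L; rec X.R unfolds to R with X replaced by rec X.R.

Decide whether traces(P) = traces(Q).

LTS(P): 3 reachable states
  p0 = rec X. a.a.0\{a} + a.X has moves —a→ p0, —a→ p1
  p1 = a.0\{a} has moves —a→ p2
  p2 = 0\{a} has moves stopped
LTS(Q): 3 reachable states
  q0 = rec X. a.X + a.a.0\{a} has moves —a→ q0, —a→ q1
  q1 = a.0\{a} has moves —a→ q2
  q2 = 0\{a} has moves stopped
Partition-refinement fixed point:
  B0 = {p0, q0}
  B1 = {p1, q1}
  B2 = {p2, q2}
p0 ∈ B0, q0 ∈ B0 → same block
Bisimilar ⇒ trace-equivalent.

trace-equivalent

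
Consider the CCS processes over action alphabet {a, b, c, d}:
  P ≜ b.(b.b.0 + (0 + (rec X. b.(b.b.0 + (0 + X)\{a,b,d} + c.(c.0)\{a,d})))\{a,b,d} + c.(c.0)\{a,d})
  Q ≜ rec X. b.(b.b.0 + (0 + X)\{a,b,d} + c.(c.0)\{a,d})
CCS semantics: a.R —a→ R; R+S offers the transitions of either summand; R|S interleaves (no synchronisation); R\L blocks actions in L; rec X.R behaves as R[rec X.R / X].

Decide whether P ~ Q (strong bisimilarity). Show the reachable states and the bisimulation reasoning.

P's transition system — 6 states:
  m0 = b.(b.b.0 + (0 + (rec X. b.(b.b.0 + (0 + X)\{a,b,d} + c.(c.0)\{a,d})))\{a,b,d} + c.(c.0)\{a,d}) ⊢ -b-> m1
  m1 = b.b.0 + (0 + (rec X. b.(b.b.0 + (0 + X)\{a,b,d} + c.(c.0)\{a,d})))\{a,b,d} + c.(c.0)\{a,d} ⊢ -b-> m2, -c-> m3
  m2 = b.0 ⊢ -b-> m4
  m3 = (c.0)\{a,d} ⊢ -c-> m5
  m4 = 0 ⊢ (no moves)
  m5 = 0\{a,d} ⊢ (no moves)
Q's transition system — 6 states:
  n0 = rec X. b.(b.b.0 + (0 + X)\{a,b,d} + c.(c.0)\{a,d}) ⊢ -b-> n1
  n1 = b.b.0 + (0 + (rec X. b.(b.b.0 + (0 + X)\{a,b,d} + c.(c.0)\{a,d})))\{a,b,d} + c.(c.0)\{a,d} ⊢ -b-> n2, -c-> n3
  n2 = b.0 ⊢ -b-> n4
  n3 = (c.0)\{a,d} ⊢ -c-> n5
  n4 = 0 ⊢ (no moves)
  n5 = 0\{a,d} ⊢ (no moves)
Bisimilarity quotient blocks:
  B0 = {m0, n0}
  B1 = {m1, n1}
  B2 = {m2, n2}
  B3 = {m4, m5, n4, n5}
  B4 = {m3, n3}
m0 ∈ B0, n0 ∈ B0 → same block

P ~ Q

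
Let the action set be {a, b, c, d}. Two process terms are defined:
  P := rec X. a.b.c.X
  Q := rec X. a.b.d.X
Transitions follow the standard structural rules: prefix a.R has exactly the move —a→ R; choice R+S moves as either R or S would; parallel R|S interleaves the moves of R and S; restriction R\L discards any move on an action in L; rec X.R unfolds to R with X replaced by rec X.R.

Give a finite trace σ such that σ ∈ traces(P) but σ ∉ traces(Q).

abc

Reachable graph of P (3 states):
  m0 = rec X. a.b.c.X ⊢ --a--▸ m1
  m1 = b.c.(rec X. a.b.c.X) ⊢ --b--▸ m2
  m2 = c.(rec X. a.b.c.X) ⊢ --c--▸ m0
Reachable graph of Q (3 states):
  n0 = rec X. a.b.d.X ⊢ --a--▸ n1
  n1 = b.d.(rec X. a.b.d.X) ⊢ --b--▸ n2
  n2 = d.(rec X. a.b.d.X) ⊢ --d--▸ n0
Executing abc from P (initial set {m0}):
  [1] a ⇒ {m1}
  [2] b ⇒ {m2}
  [3] c ⇒ {m0}
  — P admits the full trace.
Executing abc from Q (initial set {n0}):
  [1] a ⇒ {n1}
  [2] b ⇒ {n2}
  [3] c ⇒ ∅  — Q cannot continue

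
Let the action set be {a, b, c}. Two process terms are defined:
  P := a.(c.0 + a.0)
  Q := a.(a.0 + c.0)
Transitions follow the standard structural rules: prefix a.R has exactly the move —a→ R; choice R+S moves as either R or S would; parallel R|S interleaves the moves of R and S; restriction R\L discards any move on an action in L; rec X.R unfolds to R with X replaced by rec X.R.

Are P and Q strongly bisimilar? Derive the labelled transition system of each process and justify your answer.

Reachable graph of P (3 states):
  u0 = a.(c.0 + a.0) ⊢ —a→ u1
  u1 = c.0 + a.0 ⊢ —a→ u2, —c→ u2
  u2 = 0 ⊢ ∅
Reachable graph of Q (3 states):
  v0 = a.(a.0 + c.0) ⊢ —a→ v1
  v1 = a.0 + c.0 ⊢ —a→ v2, —c→ v2
  v2 = 0 ⊢ ∅
Coarsest stable partition (strong bisimilarity classes):
  B0 = {u0, v0}
  B1 = {u1, v1}
  B2 = {u2, v2}
u0 ∈ B0, v0 ∈ B0 → same block

bisimilar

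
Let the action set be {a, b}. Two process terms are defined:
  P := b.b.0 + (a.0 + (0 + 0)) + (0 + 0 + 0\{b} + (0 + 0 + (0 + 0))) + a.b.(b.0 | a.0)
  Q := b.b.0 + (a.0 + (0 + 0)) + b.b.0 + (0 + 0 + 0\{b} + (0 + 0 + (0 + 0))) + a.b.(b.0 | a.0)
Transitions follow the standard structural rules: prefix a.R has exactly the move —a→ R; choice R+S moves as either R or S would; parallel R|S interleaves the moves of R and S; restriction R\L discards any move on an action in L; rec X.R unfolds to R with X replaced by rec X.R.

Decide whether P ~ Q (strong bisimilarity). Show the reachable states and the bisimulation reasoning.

bisimilar

LTS(P): 8 reachable states
  u0 = b.b.0 + (a.0 + (0 + 0)) + (0 + 0 + 0\{b} + (0 + 0 + (0 + 0))) + a.b.(b.0 | a.0) ⊢ —a→ u1, —a→ u2, —b→ u3
  u1 = 0 ⊢ ·
  u2 = b.(b.0 | a.0) ⊢ —b→ u4
  u3 = b.0 ⊢ —b→ u1
  u4 = b.0 | a.0 ⊢ —a→ u5, —b→ u6
  u5 = b.0 | 0 ⊢ —b→ u7
  u6 = 0 | a.0 ⊢ —a→ u7
  u7 = 0 | 0 ⊢ ·
LTS(Q): 8 reachable states
  v0 = b.b.0 + (a.0 + (0 + 0)) + b.b.0 + (0 + 0 + 0\{b} + (0 + 0 + (0 + 0))) + a.b.(b.0 | a.0) ⊢ —a→ v1, —a→ v2, —b→ v3
  v1 = 0 ⊢ ·
  v2 = b.(b.0 | a.0) ⊢ —b→ v4
  v3 = b.0 ⊢ —b→ v1
  v4 = b.0 | a.0 ⊢ —a→ v5, —b→ v6
  v5 = b.0 | 0 ⊢ —b→ v7
  v6 = 0 | a.0 ⊢ —a→ v7
  v7 = 0 | 0 ⊢ ·
Coarsest stable partition (strong bisimilarity classes):
  B0 = {u0, v0}
  B1 = {u1, u7, v1, v7}
  B2 = {u2, v2}
  B3 = {u4, v4}
  B4 = {u6, v6}
  B5 = {u3, u5, v3, v5}
u0 ∈ B0, v0 ∈ B0 → same block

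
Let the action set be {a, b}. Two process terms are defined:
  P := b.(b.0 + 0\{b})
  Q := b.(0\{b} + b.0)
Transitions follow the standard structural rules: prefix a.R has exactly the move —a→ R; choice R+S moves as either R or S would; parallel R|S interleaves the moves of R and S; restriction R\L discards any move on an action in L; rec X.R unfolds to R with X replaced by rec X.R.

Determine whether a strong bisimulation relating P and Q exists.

LTS(P): 3 reachable states
  s0 = b.(b.0 + 0\{b}) ⊢ —b→ s1
  s1 = b.0 + 0\{b} ⊢ —b→ s2
  s2 = 0 ⊢ stopped
LTS(Q): 3 reachable states
  t0 = b.(0\{b} + b.0) ⊢ —b→ t1
  t1 = 0\{b} + b.0 ⊢ —b→ t2
  t2 = 0 ⊢ stopped
Partition-refinement fixed point:
  B0 = {s0, t0}
  B1 = {s1, t1}
  B2 = {s2, t2}
s0 ∈ B0, t0 ∈ B0 → same block

P ~ Q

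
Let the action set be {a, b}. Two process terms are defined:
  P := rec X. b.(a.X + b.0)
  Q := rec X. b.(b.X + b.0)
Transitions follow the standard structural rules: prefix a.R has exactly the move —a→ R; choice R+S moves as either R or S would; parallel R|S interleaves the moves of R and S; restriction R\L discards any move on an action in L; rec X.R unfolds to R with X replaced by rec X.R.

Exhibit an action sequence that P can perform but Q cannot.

ba

P's transition system — 3 states:
  p0 = rec X. b.(a.X + b.0) | =b=> p1
  p1 = a.(rec X. b.(a.X + b.0)) + b.0 | =a=> p0, =b=> p2
  p2 = 0 | stopped
Q's transition system — 3 states:
  q0 = rec X. b.(b.X + b.0) | =b=> q1
  q1 = b.(rec X. b.(b.X + b.0)) + b.0 | =b=> q0, =b=> q2
  q2 = 0 | stopped
Executing ba from P (initial set {p0}):
  step 1 (b): {p1}
  step 2 (a): {p0}
  ✓ P
Executing ba from Q (initial set {q0}):
  step 1 (b): {q1}
  step 2 (a): ∅ (Q stuck)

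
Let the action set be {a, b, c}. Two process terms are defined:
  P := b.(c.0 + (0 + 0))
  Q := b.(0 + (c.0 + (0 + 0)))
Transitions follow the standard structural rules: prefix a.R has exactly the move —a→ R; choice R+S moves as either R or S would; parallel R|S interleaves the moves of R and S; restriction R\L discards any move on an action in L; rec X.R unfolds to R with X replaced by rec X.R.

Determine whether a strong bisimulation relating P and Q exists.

YES

P's transition system — 3 states:
  p0 = b.(c.0 + (0 + 0)) :: ··b··> p1
  p1 = c.0 + (0 + 0) :: ··c··> p2
  p2 = 0 :: stopped
Q's transition system — 3 states:
  q0 = b.(0 + (c.0 + (0 + 0))) :: ··b··> q1
  q1 = 0 + (c.0 + (0 + 0)) :: ··c··> q2
  q2 = 0 :: stopped
Coarsest stable partition (strong bisimilarity classes):
  B0 = {p0, q0}
  B1 = {p1, q1}
  B2 = {p2, q2}
p0 ∈ B0, q0 ∈ B0 → same block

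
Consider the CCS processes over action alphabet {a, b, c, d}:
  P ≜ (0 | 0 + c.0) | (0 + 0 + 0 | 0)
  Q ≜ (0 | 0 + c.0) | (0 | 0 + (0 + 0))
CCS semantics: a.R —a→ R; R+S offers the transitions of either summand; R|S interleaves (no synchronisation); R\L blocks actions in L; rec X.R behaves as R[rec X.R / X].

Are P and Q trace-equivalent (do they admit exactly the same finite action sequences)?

Reachable graph of P (2 states):
  s0 = (0 | 0 + c.0) | (0 + 0 + 0 | 0) → --c--▸ s1
  s1 = 0 | (0 + 0 + 0 | 0) → ·
Reachable graph of Q (2 states):
  t0 = (0 | 0 + c.0) | (0 | 0 + (0 + 0)) → --c--▸ t1
  t1 = 0 | (0 | 0 + (0 + 0)) → ·
Bisimilarity quotient blocks:
  B0 = {s0, t0}
  B1 = {s1, t1}
s0 ∈ B0, t0 ∈ B0 → same block
Bisimilar ⇒ trace-equivalent.

traces(P) = traces(Q)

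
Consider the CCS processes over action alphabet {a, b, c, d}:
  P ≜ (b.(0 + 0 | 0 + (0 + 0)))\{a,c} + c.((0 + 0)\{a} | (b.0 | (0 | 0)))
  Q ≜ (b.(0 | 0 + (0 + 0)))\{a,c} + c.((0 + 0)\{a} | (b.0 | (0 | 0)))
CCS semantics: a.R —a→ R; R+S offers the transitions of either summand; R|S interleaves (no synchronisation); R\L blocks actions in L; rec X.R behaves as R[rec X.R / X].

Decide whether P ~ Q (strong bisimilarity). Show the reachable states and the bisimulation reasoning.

P's transition system — 4 states:
  m0 = (b.(0 + 0 | 0 + (0 + 0)))\{a,c} + c.((0 + 0)\{a} | (b.0 | (0 | 0))) ⊢ —b→ m1, —c→ m2
  m1 = (0 + 0 | 0 + (0 + 0))\{a,c} ⊢ deadlocked
  m2 = (0 + 0)\{a} | (b.0 | (0 | 0)) ⊢ —b→ m3
  m3 = (0 + 0)\{a} | (0 | (0 | 0)) ⊢ deadlocked
Q's transition system — 4 states:
  n0 = (b.(0 | 0 + (0 + 0)))\{a,c} + c.((0 + 0)\{a} | (b.0 | (0 | 0))) ⊢ —b→ n1, —c→ n2
  n1 = (0 | 0 + (0 + 0))\{a,c} ⊢ deadlocked
  n2 = (0 + 0)\{a} | (b.0 | (0 | 0)) ⊢ —b→ n3
  n3 = (0 + 0)\{a} | (0 | (0 | 0)) ⊢ deadlocked
Coarsest stable partition (strong bisimilarity classes):
  B0 = {m0, n0}
  B1 = {m2, n2}
  B2 = {m1, m3, n1, n3}
m0 ∈ B0, n0 ∈ B0 → same block

P ~ Q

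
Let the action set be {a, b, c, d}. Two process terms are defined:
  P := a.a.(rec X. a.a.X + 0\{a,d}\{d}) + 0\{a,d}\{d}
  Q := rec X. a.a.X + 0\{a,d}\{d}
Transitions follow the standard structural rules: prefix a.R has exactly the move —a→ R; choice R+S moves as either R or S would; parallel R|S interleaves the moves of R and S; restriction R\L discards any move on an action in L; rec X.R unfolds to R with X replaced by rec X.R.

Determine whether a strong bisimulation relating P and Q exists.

Reachable graph of P (3 states):
  s0 = a.a.(rec X. a.a.X + 0\{a,d}\{d}) + 0\{a,d}\{d} → --a--▸ s1
  s1 = a.(rec X. a.a.X + 0\{a,d}\{d}) → --a--▸ s2
  s2 = rec X. a.a.X + 0\{a,d}\{d} → --a--▸ s1
Reachable graph of Q (2 states):
  t0 = rec X. a.a.X + 0\{a,d}\{d} → --a--▸ t1
  t1 = a.(rec X. a.a.X + 0\{a,d}\{d}) → --a--▸ t0
Partition-refinement fixed point:
  B0 = {s0, s1, s2, t0, t1}
s0 ∈ B0, t0 ∈ B0 → same block

P ~ Q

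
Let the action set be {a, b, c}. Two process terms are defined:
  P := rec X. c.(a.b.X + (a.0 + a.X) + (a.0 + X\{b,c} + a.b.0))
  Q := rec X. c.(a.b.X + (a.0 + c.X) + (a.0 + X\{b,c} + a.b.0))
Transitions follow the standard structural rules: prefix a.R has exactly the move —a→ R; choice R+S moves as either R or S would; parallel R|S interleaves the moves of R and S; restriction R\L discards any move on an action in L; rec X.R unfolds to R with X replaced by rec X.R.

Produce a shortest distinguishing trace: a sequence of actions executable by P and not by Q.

P's transition system — 5 states:
  s0 = rec X. c.(a.b.X + (a.0 + a.X) + (a.0 + X\{b,c} + a.b.0)) :: --c--▸ s1
  s1 = a.b.(rec X. c.(a.b.X + (a.0 + a.X) + (a.0 + X\{b,c} + a.b.0))) + (a.0 + a.(rec X. c.(a.b.X + (a.0 + a.X) + (a.0 + X\{b,c} + a.b.0)))) + (a.0 + (rec X. c.(a.b.X + (a.0 + a.X) + (a.0 + X\{b,c} + a.b.0)))\{b,c} + a.b.0) :: --a--▸ s0, --a--▸ s2, --a--▸ s3, --a--▸ s4
  s2 = 0 :: ·
  s3 = b.(rec X. c.(a.b.X + (a.0 + a.X) + (a.0 + X\{b,c} + a.b.0))) :: --b--▸ s0
  s4 = b.0 :: --b--▸ s2
Q's transition system — 5 states:
  t0 = rec X. c.(a.b.X + (a.0 + c.X) + (a.0 + X\{b,c} + a.b.0)) :: --c--▸ t1
  t1 = a.b.(rec X. c.(a.b.X + (a.0 + c.X) + (a.0 + X\{b,c} + a.b.0))) + (a.0 + c.(rec X. c.(a.b.X + (a.0 + c.X) + (a.0 + X\{b,c} + a.b.0)))) + (a.0 + (rec X. c.(a.b.X + (a.0 + c.X) + (a.0 + X\{b,c} + a.b.0)))\{b,c} + a.b.0) :: --a--▸ t2, --a--▸ t3, --a--▸ t4, --c--▸ t0
  t2 = 0 :: ·
  t3 = b.(rec X. c.(a.b.X + (a.0 + c.X) + (a.0 + X\{b,c} + a.b.0))) :: --b--▸ t0
  t4 = b.0 :: --b--▸ t2
Executing cac from P (initial set {s0}):
  after c @ step 1: {s1}
  after a @ step 2: {s0, s2, s3, s4}
  after c @ step 3: {s1}
  P completes σ.
Executing cac from Q (initial set {t0}):
  after c @ step 1: {t1}
  after a @ step 2: {t2, t3, t4}
  after c @ step 3: ∅ (Q stuck)

cac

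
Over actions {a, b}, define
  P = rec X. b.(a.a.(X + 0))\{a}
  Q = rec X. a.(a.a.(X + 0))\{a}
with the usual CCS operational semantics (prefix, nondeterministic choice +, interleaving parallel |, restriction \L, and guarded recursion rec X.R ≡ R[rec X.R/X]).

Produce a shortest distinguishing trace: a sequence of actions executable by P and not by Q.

b

Reachable graph of P (2 states):
  s0 = rec X. b.(a.a.(X + 0))\{a} ⊢ -b-> s1
  s1 = (a.a.((rec X. b.(a.a.(X + 0))\{a}) + 0))\{a} ⊢ ·
Reachable graph of Q (2 states):
  t0 = rec X. a.(a.a.(X + 0))\{a} ⊢ -a-> t1
  t1 = (a.a.((rec X. a.(a.a.(X + 0))\{a}) + 0))\{a} ⊢ ·
Run σ = ⟨b⟩ on P: start {s0}
  step 1 (b): {s1}
  ✓ P
Run σ = ⟨b⟩ on Q: start {t0}
  step 1 (b): ∅  — Q cannot continue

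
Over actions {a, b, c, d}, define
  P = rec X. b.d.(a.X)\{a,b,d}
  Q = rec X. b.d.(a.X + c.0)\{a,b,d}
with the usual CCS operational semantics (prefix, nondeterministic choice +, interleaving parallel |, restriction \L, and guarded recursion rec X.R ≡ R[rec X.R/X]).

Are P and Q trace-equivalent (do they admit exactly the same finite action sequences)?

Reachable graph of P (3 states):
  u0 = rec X. b.d.(a.X)\{a,b,d} | -b-> u1
  u1 = d.(a.(rec X. b.d.(a.X)\{a,b,d}))\{a,b,d} | -d-> u2
  u2 = (a.(rec X. b.d.(a.X)\{a,b,d}))\{a,b,d} | stopped
Reachable graph of Q (4 states):
  v0 = rec X. b.d.(a.X + c.0)\{a,b,d} | -b-> v1
  v1 = d.(a.(rec X. b.d.(a.X + c.0)\{a,b,d}) + c.0)\{a,b,d} | -d-> v2
  v2 = (a.(rec X. b.d.(a.X + c.0)\{a,b,d}) + c.0)\{a,b,d} | -c-> v3
  v3 = 0\{a,b,d} | stopped
Executing bdc from Q (initial set {v0}):
  after b @ step 1: {v1}
  after d @ step 2: {v2}
  after c @ step 3: {v3}
  — Q admits the full trace.
Executing bdc from P (initial set {u0}):
  after b @ step 1: {u1}
  after d @ step 2: {u2}
  after c @ step 3: ∅  — P cannot continue

trace-distinct — witness ⟨bdc⟩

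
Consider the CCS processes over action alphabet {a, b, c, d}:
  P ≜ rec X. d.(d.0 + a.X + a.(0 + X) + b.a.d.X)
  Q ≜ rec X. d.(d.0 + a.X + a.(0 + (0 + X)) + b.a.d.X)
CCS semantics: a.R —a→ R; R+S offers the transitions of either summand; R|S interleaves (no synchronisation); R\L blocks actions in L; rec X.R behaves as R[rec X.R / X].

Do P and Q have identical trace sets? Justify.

P's transition system — 6 states:
  u0 = rec X. d.(d.0 + a.X + a.(0 + X) + b.a.d.X) ⊢ ··d··> u1
  u1 = d.0 + a.(rec X. d.(d.0 + a.X + a.(0 + X) + b.a.d.X)) + a.(0 + (rec X. d.(d.0 + a.X + a.(0 + X) + b.a.d.X))) + b.a.d.(rec X. d.(d.0 + a.X + a.(0 + X) + b.a.d.X)) ⊢ ··a··> u0, ··a··> u2, ··b··> u3, ··d··> u4
  u2 = 0 + (rec X. d.(d.0 + a.X + a.(0 + X) + b.a.d.X)) ⊢ ··d··> u1
  u3 = a.d.(rec X. d.(d.0 + a.X + a.(0 + X) + b.a.d.X)) ⊢ ··a··> u5
  u4 = 0 ⊢ deadlocked
  u5 = d.(rec X. d.(d.0 + a.X + a.(0 + X) + b.a.d.X)) ⊢ ··d··> u0
Q's transition system — 6 states:
  v0 = rec X. d.(d.0 + a.X + a.(0 + (0 + X)) + b.a.d.X) ⊢ ··d··> v1
  v1 = d.0 + a.(rec X. d.(d.0 + a.X + a.(0 + (0 + X)) + b.a.d.X)) + a.(0 + (0 + (rec X. d.(d.0 + a.X + a.(0 + (0 + X)) + b.a.d.X)))) + b.a.d.(rec X. d.(d.0 + a.X + a.(0 + (0 + X)) + b.a.d.X)) ⊢ ··a··> v0, ··a··> v2, ··b··> v3, ··d··> v4
  v2 = 0 + (0 + (rec X. d.(d.0 + a.X + a.(0 + (0 + X)) + b.a.d.X))) ⊢ ··d··> v1
  v3 = a.d.(rec X. d.(d.0 + a.X + a.(0 + (0 + X)) + b.a.d.X)) ⊢ ··a··> v5
  v4 = 0 ⊢ deadlocked
  v5 = d.(rec X. d.(d.0 + a.X + a.(0 + (0 + X)) + b.a.d.X)) ⊢ ··d··> v0
Partition-refinement fixed point:
  B0 = {u0, u2, v0, v2}
  B1 = {u1, v1}
  B2 = {u3, v3}
  B3 = {u5, v5}
  B4 = {u4, v4}
u0 ∈ B0, v0 ∈ B0 → same block
Bisimilar ⇒ trace-equivalent.

YES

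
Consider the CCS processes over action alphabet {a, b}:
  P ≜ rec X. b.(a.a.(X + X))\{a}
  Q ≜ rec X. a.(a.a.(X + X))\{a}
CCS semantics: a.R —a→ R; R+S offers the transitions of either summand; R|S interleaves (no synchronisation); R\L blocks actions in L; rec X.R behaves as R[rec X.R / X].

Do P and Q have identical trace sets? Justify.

trace-distinct — witness ⟨b⟩

Reachable graph of P (2 states):
  u0 = rec X. b.(a.a.(X + X))\{a} ⊢ —b→ u1
  u1 = (a.a.((rec X. b.(a.a.(X + X))\{a}) + (rec X. b.(a.a.(X + X))\{a})))\{a} ⊢ ∅
Reachable graph of Q (2 states):
  v0 = rec X. a.(a.a.(X + X))\{a} ⊢ —a→ v1
  v1 = (a.a.((rec X. a.(a.a.(X + X))\{a}) + (rec X. a.(a.a.(X + X))\{a})))\{a} ⊢ ∅
Trace ⟨b⟩ through P, begin at {u0}:
  after b @ step 1: {u1}
  — P admits the full trace.
Trace ⟨b⟩ through Q, begin at {v0}:
  after b @ step 1: ∅ (Q stuck)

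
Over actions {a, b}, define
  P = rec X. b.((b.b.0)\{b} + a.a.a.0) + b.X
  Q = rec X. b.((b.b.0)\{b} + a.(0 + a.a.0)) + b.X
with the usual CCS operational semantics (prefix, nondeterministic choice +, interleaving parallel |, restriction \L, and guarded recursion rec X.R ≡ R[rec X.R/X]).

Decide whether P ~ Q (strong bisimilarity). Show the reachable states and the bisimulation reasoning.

P ~ Q

Reachable graph of P (5 states):
  m0 = rec X. b.((b.b.0)\{b} + a.a.a.0) + b.X ⊢ —b→ m0, —b→ m1
  m1 = (b.b.0)\{b} + a.a.a.0 ⊢ —a→ m2
  m2 = a.a.0 ⊢ —a→ m3
  m3 = a.0 ⊢ —a→ m4
  m4 = 0 ⊢ (no moves)
Reachable graph of Q (5 states):
  n0 = rec X. b.((b.b.0)\{b} + a.(0 + a.a.0)) + b.X ⊢ —b→ n0, —b→ n1
  n1 = (b.b.0)\{b} + a.(0 + a.a.0) ⊢ —a→ n2
  n2 = 0 + a.a.0 ⊢ —a→ n3
  n3 = a.0 ⊢ —a→ n4
  n4 = 0 ⊢ (no moves)
Coarsest stable partition (strong bisimilarity classes):
  B0 = {m0, n0}
  B1 = {m1, n1}
  B2 = {m2, n2}
  B3 = {m3, n3}
  B4 = {m4, n4}
m0 ∈ B0, n0 ∈ B0 → same block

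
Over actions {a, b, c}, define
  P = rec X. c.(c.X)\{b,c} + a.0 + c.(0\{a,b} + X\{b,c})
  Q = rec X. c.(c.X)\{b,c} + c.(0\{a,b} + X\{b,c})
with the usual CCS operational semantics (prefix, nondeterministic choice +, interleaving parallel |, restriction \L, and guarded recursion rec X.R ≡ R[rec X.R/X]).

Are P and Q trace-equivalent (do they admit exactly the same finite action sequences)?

LTS(P): 5 reachable states
  m0 = rec X. c.(c.X)\{b,c} + a.0 + c.(0\{a,b} + X\{b,c}) :: —a→ m1, —c→ m2, —c→ m3
  m1 = 0 :: (no moves)
  m2 = (c.(rec X. c.(c.X)\{b,c} + a.0 + c.(0\{a,b} + X\{b,c})))\{b,c} :: (no moves)
  m3 = 0\{a,b} + (rec X. c.(c.X)\{b,c} + a.0 + c.(0\{a,b} + X\{b,c}))\{b,c} :: —a→ m4
  m4 = 0\{b,c} :: (no moves)
LTS(Q): 3 reachable states
  n0 = rec X. c.(c.X)\{b,c} + c.(0\{a,b} + X\{b,c}) :: —c→ n1, —c→ n2
  n1 = (c.(rec X. c.(c.X)\{b,c} + c.(0\{a,b} + X\{b,c})))\{b,c} :: (no moves)
  n2 = 0\{a,b} + (rec X. c.(c.X)\{b,c} + c.(0\{a,b} + X\{b,c}))\{b,c} :: (no moves)
Trace ⟨a⟩ through P, begin at {m0}:
  step 1 (a): {m1}
  ✓ P
Trace ⟨a⟩ through Q, begin at {n0}:
  step 1 (a): ∅  — Q cannot continue

traces(P) ≠ traces(Q) — witness ⟨a⟩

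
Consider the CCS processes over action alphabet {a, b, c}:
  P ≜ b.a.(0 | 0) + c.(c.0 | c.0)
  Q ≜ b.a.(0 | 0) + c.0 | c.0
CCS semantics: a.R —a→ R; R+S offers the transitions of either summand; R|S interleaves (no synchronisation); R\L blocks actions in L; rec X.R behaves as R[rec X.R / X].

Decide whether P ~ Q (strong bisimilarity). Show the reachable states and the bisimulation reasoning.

Reachable graph of P (6 states):
  s0 = b.a.(0 | 0) + c.(c.0 | c.0) | --b--▸ s1, --c--▸ s2
  s1 = a.(0 | 0) | --a--▸ s3
  s2 = c.0 | c.0 | --c--▸ s4, --c--▸ s5
  s3 = 0 | 0 | stopped
  s4 = 0 | c.0 | --c--▸ s3
  s5 = c.0 | 0 | --c--▸ s3
Reachable graph of Q (5 states):
  t0 = b.a.(0 | 0) + c.0 | c.0 | --b--▸ t1, --c--▸ t2, --c--▸ t3
  t1 = a.(0 | 0) | --a--▸ t4
  t2 = 0 | c.0 | --c--▸ t4
  t3 = c.0 | 0 | --c--▸ t4
  t4 = 0 | 0 | stopped
Partition-refinement fixed point:
  B0 = {s0}
  B1 = {s2}
  B2 = {s4, s5, t2, t3}
  B3 = {s3, t4}
  B4 = {s1, t1}
  B5 = {t0}
s0 ∈ B0, t0 ∈ B5 → different blocks

not bisimilar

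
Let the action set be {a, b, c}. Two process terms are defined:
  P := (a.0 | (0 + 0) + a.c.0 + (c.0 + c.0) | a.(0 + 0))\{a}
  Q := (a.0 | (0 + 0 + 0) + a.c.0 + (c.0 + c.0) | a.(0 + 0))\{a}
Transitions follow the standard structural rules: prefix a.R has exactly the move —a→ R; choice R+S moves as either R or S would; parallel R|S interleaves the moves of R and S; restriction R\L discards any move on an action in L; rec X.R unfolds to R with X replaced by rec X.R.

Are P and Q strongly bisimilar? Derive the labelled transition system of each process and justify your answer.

bisimilar

P's transition system — 2 states:
  u0 = (a.0 | (0 + 0) + a.c.0 + (c.0 + c.0) | a.(0 + 0))\{a} | —c→ u1
  u1 = (0 | a.(0 + 0))\{a} | ·
Q's transition system — 2 states:
  v0 = (a.0 | (0 + 0 + 0) + a.c.0 + (c.0 + c.0) | a.(0 + 0))\{a} | —c→ v1
  v1 = (0 | a.(0 + 0))\{a} | ·
Bisimilarity quotient blocks:
  B0 = {u0, v0}
  B1 = {u1, v1}
u0 ∈ B0, v0 ∈ B0 → same block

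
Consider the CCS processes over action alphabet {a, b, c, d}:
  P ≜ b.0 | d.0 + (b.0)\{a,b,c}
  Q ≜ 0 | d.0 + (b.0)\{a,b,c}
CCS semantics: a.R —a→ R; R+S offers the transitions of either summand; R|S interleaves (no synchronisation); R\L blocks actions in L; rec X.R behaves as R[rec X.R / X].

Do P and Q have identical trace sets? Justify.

P's transition system — 4 states:
  u0 = b.0 | d.0 + (b.0)\{a,b,c} :: =b=> u1, =d=> u2
  u1 = 0 | d.0 :: =d=> u3
  u2 = b.0 | 0 :: =b=> u3
  u3 = 0 | 0 :: ∅
Q's transition system — 2 states:
  v0 = 0 | d.0 + (b.0)\{a,b,c} :: =d=> v1
  v1 = 0 | 0 :: ∅
Executing b from P (initial set {u0}):
  after b @ step 1: {u1}
  P completes σ.
Executing b from Q (initial set {v0}):
  after b @ step 1: ∅  — Q cannot continue

NO — witness ⟨b⟩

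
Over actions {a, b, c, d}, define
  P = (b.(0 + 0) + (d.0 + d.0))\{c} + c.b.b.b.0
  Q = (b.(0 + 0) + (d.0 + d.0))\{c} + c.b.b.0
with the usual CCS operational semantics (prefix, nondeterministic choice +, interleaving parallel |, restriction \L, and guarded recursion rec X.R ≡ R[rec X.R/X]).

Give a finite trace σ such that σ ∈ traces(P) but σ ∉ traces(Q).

cbbb

Reachable graph of P (7 states):
  s0 = (b.(0 + 0) + (d.0 + d.0))\{c} + c.b.b.b.0 ⊢ =b=> s1, =c=> s2, =d=> s3
  s1 = (0 + 0)\{c} ⊢ (no moves)
  s2 = b.b.b.0 ⊢ =b=> s4
  s3 = 0\{c} ⊢ (no moves)
  s4 = b.b.0 ⊢ =b=> s5
  s5 = b.0 ⊢ =b=> s6
  s6 = 0 ⊢ (no moves)
Reachable graph of Q (6 states):
  t0 = (b.(0 + 0) + (d.0 + d.0))\{c} + c.b.b.0 ⊢ =b=> t1, =c=> t2, =d=> t3
  t1 = (0 + 0)\{c} ⊢ (no moves)
  t2 = b.b.0 ⊢ =b=> t4
  t3 = 0\{c} ⊢ (no moves)
  t4 = b.0 ⊢ =b=> t5
  t5 = 0 ⊢ (no moves)
Executing cbbb from P (initial set {s0}):
  step 1 (c): {s2}
  step 2 (b): {s4}
  step 3 (b): {s5}
  step 4 (b): {s6}
  P completes σ.
Executing cbbb from Q (initial set {t0}):
  step 1 (c): {t2}
  step 2 (b): {t4}
  step 3 (b): {t5}
  step 4 (b): no successor for Q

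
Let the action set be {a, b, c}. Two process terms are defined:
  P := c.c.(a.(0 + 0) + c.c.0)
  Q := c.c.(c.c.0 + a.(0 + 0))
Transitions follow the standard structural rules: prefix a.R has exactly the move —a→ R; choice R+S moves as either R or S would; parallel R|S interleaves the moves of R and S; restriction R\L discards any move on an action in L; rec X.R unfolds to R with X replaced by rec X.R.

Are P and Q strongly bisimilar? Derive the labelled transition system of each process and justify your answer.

YES

P's transition system — 6 states:
  p0 = c.c.(a.(0 + 0) + c.c.0) → —c→ p1
  p1 = c.(a.(0 + 0) + c.c.0) → —c→ p2
  p2 = a.(0 + 0) + c.c.0 → —a→ p3, —c→ p4
  p3 = 0 + 0 → deadlocked
  p4 = c.0 → —c→ p5
  p5 = 0 → deadlocked
Q's transition system — 6 states:
  q0 = c.c.(c.c.0 + a.(0 + 0)) → —c→ q1
  q1 = c.(c.c.0 + a.(0 + 0)) → —c→ q2
  q2 = c.c.0 + a.(0 + 0) → —a→ q3, —c→ q4
  q3 = 0 + 0 → deadlocked
  q4 = c.0 → —c→ q5
  q5 = 0 → deadlocked
Bisimilarity quotient blocks:
  B0 = {p0, q0}
  B1 = {p1, q1}
  B2 = {p2, q2}
  B3 = {p3, p5, q3, q5}
  B4 = {p4, q4}
p0 ∈ B0, q0 ∈ B0 → same block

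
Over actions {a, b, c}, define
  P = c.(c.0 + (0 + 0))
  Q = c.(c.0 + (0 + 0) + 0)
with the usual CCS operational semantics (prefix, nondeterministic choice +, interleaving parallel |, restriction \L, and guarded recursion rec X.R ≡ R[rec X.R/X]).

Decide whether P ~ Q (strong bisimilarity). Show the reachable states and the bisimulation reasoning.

YES

Reachable graph of P (3 states):
  s0 = c.(c.0 + (0 + 0)) :: —c→ s1
  s1 = c.0 + (0 + 0) :: —c→ s2
  s2 = 0 :: ·
Reachable graph of Q (3 states):
  t0 = c.(c.0 + (0 + 0) + 0) :: —c→ t1
  t1 = c.0 + (0 + 0) + 0 :: —c→ t2
  t2 = 0 :: ·
Bisimilarity quotient blocks:
  B0 = {s0, t0}
  B1 = {s1, t1}
  B2 = {s2, t2}
s0 ∈ B0, t0 ∈ B0 → same block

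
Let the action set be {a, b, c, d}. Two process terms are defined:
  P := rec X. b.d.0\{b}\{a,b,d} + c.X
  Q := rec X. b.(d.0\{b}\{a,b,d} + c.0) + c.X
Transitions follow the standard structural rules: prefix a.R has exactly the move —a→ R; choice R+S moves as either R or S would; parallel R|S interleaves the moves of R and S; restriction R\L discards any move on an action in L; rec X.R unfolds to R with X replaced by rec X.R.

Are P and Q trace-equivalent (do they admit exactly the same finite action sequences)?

NO — witness ⟨bc⟩

P's transition system — 3 states:
  p0 = rec X. b.d.0\{b}\{a,b,d} + c.X ⊢ =b=> p1, =c=> p0
  p1 = d.0\{b}\{a,b,d} ⊢ =d=> p2
  p2 = 0\{b}\{a,b,d} ⊢ stopped
Q's transition system — 4 states:
  q0 = rec X. b.(d.0\{b}\{a,b,d} + c.0) + c.X ⊢ =b=> q1, =c=> q0
  q1 = d.0\{b}\{a,b,d} + c.0 ⊢ =c=> q2, =d=> q3
  q2 = 0 ⊢ stopped
  q3 = 0\{b}\{a,b,d} ⊢ stopped
Executing bc from Q (initial set {q0}):
  after b @ step 1: {q1}
  after c @ step 2: {q2}
  ✓ Q
Executing bc from P (initial set {p0}):
  after b @ step 1: {p1}
  after c @ step 2: no successor for P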